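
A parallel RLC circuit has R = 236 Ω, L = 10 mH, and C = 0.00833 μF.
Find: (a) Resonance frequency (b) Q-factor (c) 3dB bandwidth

Step 1 — Resonance: ω₀ = 1/√(LC) = 1/√(0.01·8.33e-09) = 1.096e+05 rad/s.
Step 2 — f₀ = ω₀/(2π) = 1.744e+04 Hz.
Step 3 — Parallel Q: Q = R/(ω₀L) = 236/(1.096e+05·0.01) = 0.2154.
Step 4 — Bandwidth: Δω = ω₀/Q = 5.087e+05 rad/s; BW = Δω/(2π) = 8.096e+04 Hz.

(a) f₀ = 1.744e+04 Hz  (b) Q = 0.2154  (c) BW = 8.096e+04 Hz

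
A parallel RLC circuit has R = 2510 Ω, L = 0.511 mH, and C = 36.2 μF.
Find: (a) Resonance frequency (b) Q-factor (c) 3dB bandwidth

Step 1 — Resonance: ω₀ = 1/√(LC) = 1/√(0.000511·3.62e-05) = 7353 rad/s.
Step 2 — f₀ = ω₀/(2π) = 1170 Hz.
Step 3 — Parallel Q: Q = R/(ω₀L) = 2510/(7353·0.000511) = 668.1.
Step 4 — Bandwidth: Δω = ω₀/Q = 11.01 rad/s; BW = Δω/(2π) = 1.752 Hz.

(a) f₀ = 1170 Hz  (b) Q = 668.1  (c) BW = 1.752 Hz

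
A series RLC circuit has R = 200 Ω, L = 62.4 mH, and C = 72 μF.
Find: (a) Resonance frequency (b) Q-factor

Step 1 — Resonance condition Im(Z)=0 gives ω₀ = 1/√(LC).
Step 2 — ω₀ = 1/√(0.0624·7.2e-05) = 471.8 rad/s.
Step 3 — f₀ = ω₀/(2π) = 75.09 Hz.
Step 4 — Series Q: Q = ω₀L/R = 471.8·0.0624/200 = 0.1472.

(a) f₀ = 75.09 Hz  (b) Q = 0.1472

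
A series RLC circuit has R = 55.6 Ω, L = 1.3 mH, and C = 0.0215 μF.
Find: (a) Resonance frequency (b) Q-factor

Step 1 — Resonance condition Im(Z)=0 gives ω₀ = 1/√(LC).
Step 2 — ω₀ = 1/√(0.0013·2.15e-08) = 1.892e+05 rad/s.
Step 3 — f₀ = ω₀/(2π) = 3.01e+04 Hz.
Step 4 — Series Q: Q = ω₀L/R = 1.892e+05·0.0013/55.6 = 4.423.

(a) f₀ = 3.01e+04 Hz  (b) Q = 4.423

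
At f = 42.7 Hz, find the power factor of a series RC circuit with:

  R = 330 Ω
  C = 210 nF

Step 1 — Angular frequency: ω = 2π·f = 2π·42.7 = 268.3 rad/s.
Step 2 — Component impedances:
  R: Z = R = 330 Ω
  C: Z = 1/(jωC) = -j/(ω·C) = 0 - j1.775e+04 Ω
Step 3 — Series combination: Z_total = R + C = 330 - j1.775e+04 Ω = 1.775e+04∠-88.9° Ω.
Step 4 — Power factor: PF = cos(φ) = Re(Z)/|Z| = 330/1.775e+04 = 0.01859.
Step 5 — Type: Im(Z) = -1.775e+04 ⇒ leading (phase φ = -88.9°).

PF = 0.01859 (leading, φ = -88.9°)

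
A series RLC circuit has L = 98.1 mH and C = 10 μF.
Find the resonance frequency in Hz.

Step 1 — Resonance condition Im(Z)=0 gives ω₀ = 1/√(LC).
Step 2 — ω₀ = 1/√(0.0981·1e-05) = 1010 rad/s.
Step 3 — f₀ = ω₀/(2π) = 160.7 Hz.

f₀ = 160.7 Hz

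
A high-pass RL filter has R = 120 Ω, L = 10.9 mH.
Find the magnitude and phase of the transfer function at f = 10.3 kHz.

Step 1 — Angular frequency: ω = 2π·1.03e+04 = 6.472e+04 rad/s.
Step 2 — Transfer function: H(jω) = jωL/(R + jωL).
Step 3 — Numerator jωL = j·705.4; denominator R + jωL = 120 + j705.4.
Step 4 — H = 0.9719 + j0.1653.
Step 5 — Magnitude: |H| = 0.9858 (-0.1 dB); phase: φ = 9.7°.

|H| = 0.9858 (-0.1 dB), φ = 9.7°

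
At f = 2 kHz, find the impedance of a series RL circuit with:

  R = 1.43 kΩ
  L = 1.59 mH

Step 1 — Angular frequency: ω = 2π·f = 2π·2000 = 1.257e+04 rad/s.
Step 2 — Component impedances:
  R: Z = R = 1430 Ω
  L: Z = jωL = j·1.257e+04·0.00159 = 0 + j19.98 Ω
Step 3 — Series combination: Z_total = R + L = 1430 + j19.98 Ω = 1430∠0.8° Ω.

Z = 1430 + j19.98 Ω = 1430∠0.8° Ω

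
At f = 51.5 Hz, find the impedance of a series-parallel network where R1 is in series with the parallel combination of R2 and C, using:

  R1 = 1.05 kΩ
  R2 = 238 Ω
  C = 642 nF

Step 1 — Angular frequency: ω = 2π·f = 2π·51.5 = 323.6 rad/s.
Step 2 — Component impedances:
  R1: Z = R = 1050 Ω
  R2: Z = R = 238 Ω
  C: Z = 1/(jωC) = -j/(ω·C) = 0 - j4814 Ω
Step 3 — Parallel branch: R2 || C = 1/(1/R2 + 1/C) = 237.4 - j11.74 Ω.
Step 4 — Series with R1: Z_total = R1 + (R2 || C) = 1287 - j11.74 Ω = 1287∠-0.5° Ω.

Z = 1287 - j11.74 Ω = 1287∠-0.5° Ω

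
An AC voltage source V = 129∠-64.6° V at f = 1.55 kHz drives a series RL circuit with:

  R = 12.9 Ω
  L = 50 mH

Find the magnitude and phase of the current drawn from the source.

Step 1 — Angular frequency: ω = 2π·f = 2π·1550 = 9739 rad/s.
Step 2 — Component impedances:
  R: Z = R = 12.9 Ω
  L: Z = jωL = j·9739·0.05 = 0 + j486.9 Ω
Step 3 — Series combination: Z_total = R + L = 12.9 + j486.9 Ω = 487.1∠88.5° Ω.
Step 4 — Source phasor: V = 129∠-64.6° V = 55.33 - j116.5 V.
Step 5 — Ohm's law: I = V / Z_total = (55.33 - j116.5) / (12.9 + j486.9) = -0.2361 - j0.1199 A.
Step 6 — Convert to polar: |I| = 0.2648 A, ∠I = -153.1°.

I = 0.2648∠-153.1° A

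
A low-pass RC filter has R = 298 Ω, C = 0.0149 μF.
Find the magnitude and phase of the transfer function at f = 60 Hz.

Step 1 — Angular frequency: ω = 2π·60 = 377 rad/s.
Step 2 — Transfer function: H(jω) = 1/(1 + jωRC).
Step 3 — Denominator: 1 + jωRC = 1 + j·377·298·1.49e-08 = 1 + j0.001674.
Step 4 — H = 1 - j0.001674.
Step 5 — Magnitude: |H| = 1 (-0.0 dB); phase: φ = -0.1°.

|H| = 1 (-0.0 dB), φ = -0.1°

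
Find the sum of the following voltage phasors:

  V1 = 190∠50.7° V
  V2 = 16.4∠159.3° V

Step 1 — Convert each phasor to rectangular form:
  V1 = 190·(cos(50.7°) + j·sin(50.7°)) = 120.3 + j147 V
  V2 = 16.4·(cos(159.3°) + j·sin(159.3°)) = -15.34 + j5.797 V
Step 2 — Sum components: V_total = 105 + j152.8 V.
Step 3 — Convert to polar: |V_total| = 185.4 V, ∠V_total = 55.5°.

V_total = 185.4∠55.5° V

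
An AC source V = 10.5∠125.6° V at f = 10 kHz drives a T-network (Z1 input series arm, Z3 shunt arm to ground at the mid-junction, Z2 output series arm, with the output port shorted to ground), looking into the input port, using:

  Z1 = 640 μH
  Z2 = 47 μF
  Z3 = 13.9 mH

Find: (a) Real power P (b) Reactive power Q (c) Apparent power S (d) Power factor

Step 1 — Angular frequency: ω = 2π·f = 2π·1e+04 = 6.283e+04 rad/s.
Step 2 — Component impedances:
  Z1: Z = jωL = j·6.283e+04·0.00064 = 0 + j40.21 Ω
  Z2: Z = 1/(jωC) = -j/(ω·C) = 0 - j0.3386 Ω
  Z3: Z = jωL = j·6.283e+04·0.0139 = 0 + j873.4 Ω
Step 3 — With the output port shorted to ground, the output series arm Z2 runs from the junction to ground; the shunt arm Z3 also runs from the junction to ground. They appear in parallel: Z3 || Z2 = 0 - j0.3388 Ω.
Step 4 — Series with input arm Z1: Z_in = Z1 + (Z3 || Z2) = 0 + j39.87 Ω = 39.87∠90.0° Ω.
Step 5 — Source phasor: V = 10.5∠125.6° V = -6.112 + j8.538 V.
Step 6 — Current: I = V / Z = 0.2141 + j0.1533 A = 0.2633∠35.6° A.
Step 7 — Complex power: S = V·I* = 0 + j2.765 VA.
Step 8 — Real power: P = Re(S) = 0 W.
Step 9 — Reactive power: Q = Im(S) = 2.765 VAR.
Step 10 — Apparent power: |S| = 2.765 VA.
Step 11 — Power factor: PF = P/|S| = 0 (lagging).

(a) P = 0 W  (b) Q = 2.765 VAR  (c) S = 2.765 VA  (d) PF = 0 (lagging)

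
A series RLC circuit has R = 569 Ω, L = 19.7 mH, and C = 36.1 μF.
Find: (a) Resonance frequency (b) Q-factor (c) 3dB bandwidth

Step 1 — Resonance: ω₀ = 1/√(LC) = 1/√(0.0197·3.61e-05) = 1186 rad/s.
Step 2 — f₀ = ω₀/(2π) = 188.7 Hz.
Step 3 — Series Q: Q = ω₀L/R = 1186·0.0197/569 = 0.04106.
Step 4 — Bandwidth: Δω = ω₀/Q = 2.888e+04 rad/s; BW = Δω/(2π) = 4597 Hz.

(a) f₀ = 188.7 Hz  (b) Q = 0.04106  (c) BW = 4597 Hz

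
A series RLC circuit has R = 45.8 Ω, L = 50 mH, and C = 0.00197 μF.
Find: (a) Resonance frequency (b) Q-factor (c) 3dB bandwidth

Step 1 — Resonance condition Im(Z)=0 gives ω₀ = 1/√(LC).
Step 2 — ω₀ = 1/√(0.05·1.97e-09) = 1.008e+05 rad/s.
Step 3 — f₀ = ω₀/(2π) = 1.604e+04 Hz.
Step 4 — Series Q: Q = ω₀L/R = 1.008e+05·0.05/45.8 = 110.
Step 5 — 3dB bandwidth: Δω = ω₀/Q = 916 rad/s; BW = Δω/(2π) = 145.8 Hz.

(a) f₀ = 1.604e+04 Hz  (b) Q = 110  (c) BW = 145.8 Hz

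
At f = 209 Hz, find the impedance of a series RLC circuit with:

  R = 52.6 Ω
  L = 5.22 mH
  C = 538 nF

Step 1 — Angular frequency: ω = 2π·f = 2π·209 = 1313 rad/s.
Step 2 — Component impedances:
  R: Z = R = 52.6 Ω
  L: Z = jωL = j·1313·0.00522 = 0 + j6.855 Ω
  C: Z = 1/(jωC) = -j/(ω·C) = 0 - j1415 Ω
Step 3 — Series combination: Z_total = R + L + C = 52.6 - j1409 Ω = 1410∠-87.9° Ω.

Z = 52.6 - j1409 Ω = 1410∠-87.9° Ω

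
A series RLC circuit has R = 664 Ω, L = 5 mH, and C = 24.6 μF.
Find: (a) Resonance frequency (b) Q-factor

Step 1 — Resonance condition Im(Z)=0 gives ω₀ = 1/√(LC).
Step 2 — ω₀ = 1/√(0.005·2.46e-05) = 2851 rad/s.
Step 3 — f₀ = ω₀/(2π) = 453.8 Hz.
Step 4 — Series Q: Q = ω₀L/R = 2851·0.005/664 = 0.02147.

(a) f₀ = 453.8 Hz  (b) Q = 0.02147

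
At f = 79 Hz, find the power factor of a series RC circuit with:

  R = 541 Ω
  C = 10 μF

Step 1 — Angular frequency: ω = 2π·f = 2π·79 = 496.4 rad/s.
Step 2 — Component impedances:
  R: Z = R = 541 Ω
  C: Z = 1/(jωC) = -j/(ω·C) = 0 - j201.5 Ω
Step 3 — Series combination: Z_total = R + C = 541 - j201.5 Ω = 577.3∠-20.4° Ω.
Step 4 — Power factor: PF = cos(φ) = Re(Z)/|Z| = 541/577.3 = 0.9371.
Step 5 — Type: Im(Z) = -201.5 ⇒ leading (phase φ = -20.4°).

PF = 0.9371 (leading, φ = -20.4°)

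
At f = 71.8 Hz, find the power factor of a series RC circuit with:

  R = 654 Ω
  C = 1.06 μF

Step 1 — Angular frequency: ω = 2π·f = 2π·71.8 = 451.1 rad/s.
Step 2 — Component impedances:
  R: Z = R = 654 Ω
  C: Z = 1/(jωC) = -j/(ω·C) = 0 - j2091 Ω
Step 3 — Series combination: Z_total = R + C = 654 - j2091 Ω = 2191∠-72.6° Ω.
Step 4 — Power factor: PF = cos(φ) = Re(Z)/|Z| = 654/2191 = 0.2985.
Step 5 — Type: Im(Z) = -2091 ⇒ leading (phase φ = -72.6°).

PF = 0.2985 (leading, φ = -72.6°)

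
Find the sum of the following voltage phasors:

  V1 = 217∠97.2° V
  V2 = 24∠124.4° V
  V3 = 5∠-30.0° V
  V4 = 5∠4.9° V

Step 1 — Convert each phasor to rectangular form:
  V1 = 217·(cos(97.2°) + j·sin(97.2°)) = -27.2 + j215.3 V
  V2 = 24·(cos(124.4°) + j·sin(124.4°)) = -13.56 + j19.8 V
  V3 = 5·(cos(-30.0°) + j·sin(-30.0°)) = 4.33 - j2.5 V
  V4 = 5·(cos(4.9°) + j·sin(4.9°)) = 4.982 + j0.4271 V
Step 2 — Sum components: V_total = -31.44 + j233 V.
Step 3 — Convert to polar: |V_total| = 235.1 V, ∠V_total = 97.7°.

V_total = 235.1∠97.7° V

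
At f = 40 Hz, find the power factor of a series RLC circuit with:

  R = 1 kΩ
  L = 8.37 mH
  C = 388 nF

Step 1 — Angular frequency: ω = 2π·f = 2π·40 = 251.3 rad/s.
Step 2 — Component impedances:
  R: Z = R = 1000 Ω
  L: Z = jωL = j·251.3·0.00837 = 0 + j2.104 Ω
  C: Z = 1/(jωC) = -j/(ω·C) = 0 - j1.025e+04 Ω
Step 3 — Series combination: Z_total = R + L + C = 1000 - j1.025e+04 Ω = 1.03e+04∠-84.4° Ω.
Step 4 — Power factor: PF = cos(φ) = Re(Z)/|Z| = 1000/10301.4 = 0.09707.
Step 5 — Type: Im(Z) = -1.025e+04 ⇒ leading (phase φ = -84.4°).

PF = 0.09707 (leading, φ = -84.4°)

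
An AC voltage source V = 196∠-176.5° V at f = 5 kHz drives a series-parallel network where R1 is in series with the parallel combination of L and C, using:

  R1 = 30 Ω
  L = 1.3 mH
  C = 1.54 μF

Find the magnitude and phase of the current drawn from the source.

Step 1 — Angular frequency: ω = 2π·f = 2π·5000 = 3.142e+04 rad/s.
Step 2 — Component impedances:
  R1: Z = R = 30 Ω
  L: Z = jωL = j·3.142e+04·0.0013 = 0 + j40.84 Ω
  C: Z = 1/(jωC) = -j/(ω·C) = 0 - j20.67 Ω
Step 3 — Parallel branch: L || C = 1/(1/L + 1/C) = 0 - j41.85 Ω.
Step 4 — Series with R1: Z_total = R1 + (L || C) = 30 - j41.85 Ω = 51.49∠-54.4° Ω.
Step 5 — Source phasor: V = 196∠-176.5° V = -195.6 - j11.97 V.
Step 6 — Ohm's law: I = V / Z_total = (-195.6 - j11.97) / (30 - j41.85) = -2.025 - j3.223 A.
Step 7 — Convert to polar: |I| = 3.806 A, ∠I = -122.1°.

I = 3.806∠-122.1° A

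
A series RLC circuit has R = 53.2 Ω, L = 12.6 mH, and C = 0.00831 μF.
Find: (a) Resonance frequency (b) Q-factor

Step 1 — Resonance condition Im(Z)=0 gives ω₀ = 1/√(LC).
Step 2 — ω₀ = 1/√(0.0126·8.31e-09) = 9.773e+04 rad/s.
Step 3 — f₀ = ω₀/(2π) = 1.555e+04 Hz.
Step 4 — Series Q: Q = ω₀L/R = 9.773e+04·0.0126/53.2 = 23.15.

(a) f₀ = 1.555e+04 Hz  (b) Q = 23.15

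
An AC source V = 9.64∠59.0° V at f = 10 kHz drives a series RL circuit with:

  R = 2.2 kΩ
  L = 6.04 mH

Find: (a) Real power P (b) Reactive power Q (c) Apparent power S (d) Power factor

Step 1 — Angular frequency: ω = 2π·f = 2π·1e+04 = 6.283e+04 rad/s.
Step 2 — Component impedances:
  R: Z = R = 2200 Ω
  L: Z = jωL = j·6.283e+04·0.00604 = 0 + j379.5 Ω
Step 3 — Series combination: Z_total = R + L = 2200 + j379.5 Ω = 2232∠9.8° Ω.
Step 4 — Source phasor: V = 9.64∠59.0° V = 4.965 + j8.263 V.
Step 5 — Current: I = V / Z = 0.002821 + j0.003269 A = 0.004318∠49.2° A.
Step 6 — Complex power: S = V·I* = 0.04102 + j0.007076 VA.
Step 7 — Real power: P = Re(S) = 0.04102 W.
Step 8 — Reactive power: Q = Im(S) = 0.007076 VAR.
Step 9 — Apparent power: |S| = 0.04163 VA.
Step 10 — Power factor: PF = P/|S| = 0.9854 (lagging).

(a) P = 0.04102 W  (b) Q = 0.007076 VAR  (c) S = 0.04163 VA  (d) PF = 0.9854 (lagging)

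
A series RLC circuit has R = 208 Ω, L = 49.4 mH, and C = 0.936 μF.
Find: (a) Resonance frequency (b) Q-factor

Step 1 — Resonance condition Im(Z)=0 gives ω₀ = 1/√(LC).
Step 2 — ω₀ = 1/√(0.0494·9.36e-07) = 4650 rad/s.
Step 3 — f₀ = ω₀/(2π) = 740.1 Hz.
Step 4 — Series Q: Q = ω₀L/R = 4650·0.0494/208 = 1.104.

(a) f₀ = 740.1 Hz  (b) Q = 1.104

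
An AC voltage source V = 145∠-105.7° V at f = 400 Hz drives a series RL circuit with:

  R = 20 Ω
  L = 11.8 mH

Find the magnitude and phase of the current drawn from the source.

Step 1 — Angular frequency: ω = 2π·f = 2π·400 = 2513 rad/s.
Step 2 — Component impedances:
  R: Z = R = 20 Ω
  L: Z = jωL = j·2513·0.0118 = 0 + j29.66 Ω
Step 3 — Series combination: Z_total = R + L = 20 + j29.66 Ω = 35.77∠56.0° Ω.
Step 4 — Source phasor: V = 145∠-105.7° V = -39.24 - j139.6 V.
Step 5 — Ohm's law: I = V / Z_total = (-39.24 - j139.6) / (20 + j29.66) = -3.849 - j1.272 A.
Step 6 — Convert to polar: |I| = 4.054 A, ∠I = -161.7°.

I = 4.054∠-161.7° A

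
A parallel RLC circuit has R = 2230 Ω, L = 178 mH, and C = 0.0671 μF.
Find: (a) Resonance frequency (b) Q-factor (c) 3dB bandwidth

Step 1 — Resonance: ω₀ = 1/√(LC) = 1/√(0.178·6.71e-08) = 9150 rad/s.
Step 2 — f₀ = ω₀/(2π) = 1456 Hz.
Step 3 — Parallel Q: Q = R/(ω₀L) = 2230/(9150·0.178) = 1.369.
Step 4 — Bandwidth: Δω = ω₀/Q = 6683 rad/s; BW = Δω/(2π) = 1064 Hz.

(a) f₀ = 1456 Hz  (b) Q = 1.369  (c) BW = 1064 Hz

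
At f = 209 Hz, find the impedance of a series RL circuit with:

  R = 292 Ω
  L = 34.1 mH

Step 1 — Angular frequency: ω = 2π·f = 2π·209 = 1313 rad/s.
Step 2 — Component impedances:
  R: Z = R = 292 Ω
  L: Z = jωL = j·1313·0.0341 = 0 + j44.78 Ω
Step 3 — Series combination: Z_total = R + L = 292 + j44.78 Ω = 295.4∠8.7° Ω.

Z = 292 + j44.78 Ω = 295.4∠8.7° Ω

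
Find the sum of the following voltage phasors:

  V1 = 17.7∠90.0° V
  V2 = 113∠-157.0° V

Step 1 — Convert each phasor to rectangular form:
  V1 = 17.7·(cos(90.0°) + j·sin(90.0°)) = 0 + j17.7 V
  V2 = 113·(cos(-157.0°) + j·sin(-157.0°)) = -104 - j44.15 V
Step 2 — Sum components: V_total = -104 - j26.45 V.
Step 3 — Convert to polar: |V_total| = 107.3 V, ∠V_total = -165.7°.

V_total = 107.3∠-165.7° V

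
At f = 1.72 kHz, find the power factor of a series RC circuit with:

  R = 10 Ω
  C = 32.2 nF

Step 1 — Angular frequency: ω = 2π·f = 2π·1720 = 1.081e+04 rad/s.
Step 2 — Component impedances:
  R: Z = R = 10 Ω
  C: Z = 1/(jωC) = -j/(ω·C) = 0 - j2874 Ω
Step 3 — Series combination: Z_total = R + C = 10 - j2874 Ω = 2874∠-89.8° Ω.
Step 4 — Power factor: PF = cos(φ) = Re(Z)/|Z| = 10/2873.7 = 0.00348.
Step 5 — Type: Im(Z) = -2874 ⇒ leading (phase φ = -89.8°).

PF = 0.00348 (leading, φ = -89.8°)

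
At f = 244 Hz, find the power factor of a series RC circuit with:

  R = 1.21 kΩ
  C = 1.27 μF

Step 1 — Angular frequency: ω = 2π·f = 2π·244 = 1533 rad/s.
Step 2 — Component impedances:
  R: Z = R = 1210 Ω
  C: Z = 1/(jωC) = -j/(ω·C) = 0 - j513.6 Ω
Step 3 — Series combination: Z_total = R + C = 1210 - j513.6 Ω = 1314∠-23.0° Ω.
Step 4 — Power factor: PF = cos(φ) = Re(Z)/|Z| = 1210/1314.5 = 0.9205.
Step 5 — Type: Im(Z) = -513.6 ⇒ leading (phase φ = -23.0°).

PF = 0.9205 (leading, φ = -23.0°)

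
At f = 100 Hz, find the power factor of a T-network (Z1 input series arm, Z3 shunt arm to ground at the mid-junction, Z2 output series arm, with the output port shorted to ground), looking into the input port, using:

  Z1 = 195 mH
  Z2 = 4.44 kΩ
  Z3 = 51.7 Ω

Step 1 — Angular frequency: ω = 2π·f = 2π·100 = 628.3 rad/s.
Step 2 — Component impedances:
  Z1: Z = jωL = j·628.3·0.195 = 0 + j122.5 Ω
  Z2: Z = R = 4440 Ω
  Z3: Z = R = 51.7 Ω
Step 3 — With the output port shorted to ground, the output series arm Z2 runs from the junction to ground; the shunt arm Z3 also runs from the junction to ground. They appear in parallel: Z3 || Z2 = 51.1 Ω.
Step 4 — Series with input arm Z1: Z_in = Z1 + (Z3 || Z2) = 51.1 + j122.5 Ω = 132.8∠67.4° Ω.
Step 5 — Power factor: PF = cos(φ) = Re(Z)/|Z| = 51.105/132.75 = 0.385.
Step 6 — Type: Im(Z) = 122.5 ⇒ lagging (phase φ = 67.4°).

PF = 0.385 (lagging, φ = 67.4°)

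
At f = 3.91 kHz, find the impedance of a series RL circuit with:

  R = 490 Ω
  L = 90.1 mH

Step 1 — Angular frequency: ω = 2π·f = 2π·3910 = 2.457e+04 rad/s.
Step 2 — Component impedances:
  R: Z = R = 490 Ω
  L: Z = jωL = j·2.457e+04·0.0901 = 0 + j2214 Ω
Step 3 — Series combination: Z_total = R + L = 490 + j2214 Ω = 2267∠77.5° Ω.

Z = 490 + j2214 Ω = 2267∠77.5° Ω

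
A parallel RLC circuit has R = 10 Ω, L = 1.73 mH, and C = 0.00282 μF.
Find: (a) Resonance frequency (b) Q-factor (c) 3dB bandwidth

Step 1 — Resonance: ω₀ = 1/√(LC) = 1/√(0.00173·2.82e-09) = 4.527e+05 rad/s.
Step 2 — f₀ = ω₀/(2π) = 7.206e+04 Hz.
Step 3 — Parallel Q: Q = R/(ω₀L) = 10/(4.527e+05·0.00173) = 0.01277.
Step 4 — Bandwidth: Δω = ω₀/Q = 3.546e+07 rad/s; BW = Δω/(2π) = 5.644e+06 Hz.

(a) f₀ = 7.206e+04 Hz  (b) Q = 0.01277  (c) BW = 5.644e+06 Hz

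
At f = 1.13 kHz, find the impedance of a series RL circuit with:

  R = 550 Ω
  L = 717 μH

Step 1 — Angular frequency: ω = 2π·f = 2π·1130 = 7100 rad/s.
Step 2 — Component impedances:
  R: Z = R = 550 Ω
  L: Z = jωL = j·7100·0.000717 = 0 + j5.091 Ω
Step 3 — Series combination: Z_total = R + L = 550 + j5.091 Ω = 550∠0.5° Ω.

Z = 550 + j5.091 Ω = 550∠0.5° Ω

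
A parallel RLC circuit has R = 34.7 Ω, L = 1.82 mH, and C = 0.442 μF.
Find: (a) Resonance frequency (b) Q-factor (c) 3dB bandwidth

Step 1 — Resonance: ω₀ = 1/√(LC) = 1/√(0.00182·4.42e-07) = 3.526e+04 rad/s.
Step 2 — f₀ = ω₀/(2π) = 5611 Hz.
Step 3 — Parallel Q: Q = R/(ω₀L) = 34.7/(3.526e+04·0.00182) = 0.5408.
Step 4 — Bandwidth: Δω = ω₀/Q = 6.52e+04 rad/s; BW = Δω/(2π) = 1.038e+04 Hz.

(a) f₀ = 5611 Hz  (b) Q = 0.5408  (c) BW = 1.038e+04 Hz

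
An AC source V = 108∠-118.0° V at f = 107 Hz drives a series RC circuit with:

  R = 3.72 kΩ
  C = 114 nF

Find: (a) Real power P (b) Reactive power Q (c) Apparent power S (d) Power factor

Step 1 — Angular frequency: ω = 2π·f = 2π·107 = 672.3 rad/s.
Step 2 — Component impedances:
  R: Z = R = 3720 Ω
  C: Z = 1/(jωC) = -j/(ω·C) = 0 - j1.305e+04 Ω
Step 3 — Series combination: Z_total = R + C = 3720 - j1.305e+04 Ω = 1.357e+04∠-74.1° Ω.
Step 4 — Source phasor: V = 108∠-118.0° V = -50.7 - j95.36 V.
Step 5 — Current: I = V / Z = 0.005734 - j0.005521 A = 0.00796∠-43.9° A.
Step 6 — Complex power: S = V·I* = 0.2357 - j0.8268 VA.
Step 7 — Real power: P = Re(S) = 0.2357 W.
Step 8 — Reactive power: Q = Im(S) = -0.8268 VAR.
Step 9 — Apparent power: |S| = 0.8597 VA.
Step 10 — Power factor: PF = P/|S| = 0.2742 (leading).

(a) P = 0.2357 W  (b) Q = -0.8268 VAR  (c) S = 0.8597 VA  (d) PF = 0.2742 (leading)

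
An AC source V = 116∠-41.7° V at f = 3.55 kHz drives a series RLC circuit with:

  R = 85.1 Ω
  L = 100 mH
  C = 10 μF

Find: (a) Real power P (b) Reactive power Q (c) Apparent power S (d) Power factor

Step 1 — Angular frequency: ω = 2π·f = 2π·3550 = 2.231e+04 rad/s.
Step 2 — Component impedances:
  R: Z = R = 85.1 Ω
  L: Z = jωL = j·2.231e+04·0.1 = 0 + j2231 Ω
  C: Z = 1/(jωC) = -j/(ω·C) = 0 - j4.483 Ω
Step 3 — Series combination: Z_total = R + L + C = 85.1 + j2226 Ω = 2228∠87.8° Ω.
Step 4 — Source phasor: V = 116∠-41.7° V = 86.61 - j77.17 V.
Step 5 — Current: I = V / Z = -0.03313 - j0.04017 A = 0.05207∠-129.5° A.
Step 6 — Complex power: S = V·I* = 0.2308 + j6.036 VA.
Step 7 — Real power: P = Re(S) = 0.2308 W.
Step 8 — Reactive power: Q = Im(S) = 6.036 VAR.
Step 9 — Apparent power: |S| = 6.04 VA.
Step 10 — Power factor: PF = P/|S| = 0.0382 (lagging).

(a) P = 0.2308 W  (b) Q = 6.036 VAR  (c) S = 6.04 VA  (d) PF = 0.0382 (lagging)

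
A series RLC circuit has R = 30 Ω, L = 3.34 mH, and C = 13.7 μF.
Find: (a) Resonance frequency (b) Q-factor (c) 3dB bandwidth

Step 1 — Resonance: ω₀ = 1/√(LC) = 1/√(0.00334·1.37e-05) = 4675 rad/s.
Step 2 — f₀ = ω₀/(2π) = 744 Hz.
Step 3 — Series Q: Q = ω₀L/R = 4675·0.00334/30 = 0.5205.
Step 4 — Bandwidth: Δω = ω₀/Q = 8982 rad/s; BW = Δω/(2π) = 1430 Hz.

(a) f₀ = 744 Hz  (b) Q = 0.5205  (c) BW = 1430 Hz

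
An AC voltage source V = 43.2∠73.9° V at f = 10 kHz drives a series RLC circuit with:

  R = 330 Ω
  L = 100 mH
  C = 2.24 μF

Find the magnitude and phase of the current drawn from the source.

Step 1 — Angular frequency: ω = 2π·f = 2π·1e+04 = 6.283e+04 rad/s.
Step 2 — Component impedances:
  R: Z = R = 330 Ω
  L: Z = jωL = j·6.283e+04·0.1 = 0 + j6283 Ω
  C: Z = 1/(jωC) = -j/(ω·C) = 0 - j7.105 Ω
Step 3 — Series combination: Z_total = R + L + C = 330 + j6276 Ω = 6285∠87.0° Ω.
Step 4 — Source phasor: V = 43.2∠73.9° V = 11.98 + j41.51 V.
Step 5 — Ohm's law: I = V / Z_total = (11.98 + j41.51) / (330 + j6276) = 0.006695 - j0.001557 A.
Step 6 — Convert to polar: |I| = 0.006874 A, ∠I = -13.1°.

I = 0.006874∠-13.1° A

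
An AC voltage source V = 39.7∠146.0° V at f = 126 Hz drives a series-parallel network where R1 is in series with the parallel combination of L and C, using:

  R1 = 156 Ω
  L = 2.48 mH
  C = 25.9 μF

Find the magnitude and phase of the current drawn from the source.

Step 1 — Angular frequency: ω = 2π·f = 2π·126 = 791.7 rad/s.
Step 2 — Component impedances:
  R1: Z = R = 156 Ω
  L: Z = jωL = j·791.7·0.00248 = 0 + j1.963 Ω
  C: Z = 1/(jωC) = -j/(ω·C) = 0 - j48.77 Ω
Step 3 — Parallel branch: L || C = 1/(1/L + 1/C) = 0 + j2.046 Ω.
Step 4 — Series with R1: Z_total = R1 + (L || C) = 156 + j2.046 Ω = 156∠0.8° Ω.
Step 5 — Source phasor: V = 39.7∠146.0° V = -32.91 + j22.2 V.
Step 6 — Ohm's law: I = V / Z_total = (-32.91 + j22.2) / (156 + j2.046) = -0.2091 + j0.145 A.
Step 7 — Convert to polar: |I| = 0.2545 A, ∠I = 145.2°.

I = 0.2545∠145.2° A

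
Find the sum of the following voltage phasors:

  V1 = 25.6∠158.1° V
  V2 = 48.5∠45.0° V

Step 1 — Convert each phasor to rectangular form:
  V1 = 25.6·(cos(158.1°) + j·sin(158.1°)) = -23.75 + j9.548 V
  V2 = 48.5·(cos(45.0°) + j·sin(45.0°)) = 34.29 + j34.29 V
Step 2 — Sum components: V_total = 10.54 + j43.84 V.
Step 3 — Convert to polar: |V_total| = 45.09 V, ∠V_total = 76.5°.

V_total = 45.09∠76.5° V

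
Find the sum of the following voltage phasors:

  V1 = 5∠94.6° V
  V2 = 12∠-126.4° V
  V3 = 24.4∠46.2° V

Step 1 — Convert each phasor to rectangular form:
  V1 = 5·(cos(94.6°) + j·sin(94.6°)) = -0.401 + j4.984 V
  V2 = 12·(cos(-126.4°) + j·sin(-126.4°)) = -7.121 - j9.659 V
  V3 = 24.4·(cos(46.2°) + j·sin(46.2°)) = 16.89 + j17.61 V
Step 2 — Sum components: V_total = 9.366 + j12.94 V.
Step 3 — Convert to polar: |V_total| = 15.97 V, ∠V_total = 54.1°.

V_total = 15.97∠54.1° V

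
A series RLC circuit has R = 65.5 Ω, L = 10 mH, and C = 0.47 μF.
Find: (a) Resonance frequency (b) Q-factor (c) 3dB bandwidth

Step 1 — Resonance: ω₀ = 1/√(LC) = 1/√(0.01·4.7e-07) = 1.459e+04 rad/s.
Step 2 — f₀ = ω₀/(2π) = 2322 Hz.
Step 3 — Series Q: Q = ω₀L/R = 1.459e+04·0.01/65.5 = 2.227.
Step 4 — Bandwidth: Δω = ω₀/Q = 6550 rad/s; BW = Δω/(2π) = 1042 Hz.

(a) f₀ = 2322 Hz  (b) Q = 2.227  (c) BW = 1042 Hz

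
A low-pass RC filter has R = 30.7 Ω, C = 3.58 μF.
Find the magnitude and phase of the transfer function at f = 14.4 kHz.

Step 1 — Angular frequency: ω = 2π·1.44e+04 = 9.048e+04 rad/s.
Step 2 — Transfer function: H(jω) = 1/(1 + jωRC).
Step 3 — Denominator: 1 + jωRC = 1 + j·9.048e+04·30.7·3.58e-06 = 1 + j9.944.
Step 4 — H = 0.01001 - j0.09956.
Step 5 — Magnitude: |H| = 0.1001 (-20.0 dB); phase: φ = -84.3°.

|H| = 0.1001 (-20.0 dB), φ = -84.3°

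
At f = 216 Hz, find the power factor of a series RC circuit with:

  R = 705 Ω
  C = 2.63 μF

Step 1 — Angular frequency: ω = 2π·f = 2π·216 = 1357 rad/s.
Step 2 — Component impedances:
  R: Z = R = 705 Ω
  C: Z = 1/(jωC) = -j/(ω·C) = 0 - j280.2 Ω
Step 3 — Series combination: Z_total = R + C = 705 - j280.2 Ω = 758.6∠-21.7° Ω.
Step 4 — Power factor: PF = cos(φ) = Re(Z)/|Z| = 705/758.6 = 0.9293.
Step 5 — Type: Im(Z) = -280.2 ⇒ leading (phase φ = -21.7°).

PF = 0.9293 (leading, φ = -21.7°)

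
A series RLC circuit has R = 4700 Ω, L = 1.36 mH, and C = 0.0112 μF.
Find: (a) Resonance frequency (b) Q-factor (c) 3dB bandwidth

Step 1 — Resonance: ω₀ = 1/√(LC) = 1/√(0.00136·1.12e-08) = 2.562e+05 rad/s.
Step 2 — f₀ = ω₀/(2π) = 4.078e+04 Hz.
Step 3 — Series Q: Q = ω₀L/R = 2.562e+05·0.00136/4700 = 0.07414.
Step 4 — Bandwidth: Δω = ω₀/Q = 3.456e+06 rad/s; BW = Δω/(2π) = 5.5e+05 Hz.

(a) f₀ = 4.078e+04 Hz  (b) Q = 0.07414  (c) BW = 5.5e+05 Hz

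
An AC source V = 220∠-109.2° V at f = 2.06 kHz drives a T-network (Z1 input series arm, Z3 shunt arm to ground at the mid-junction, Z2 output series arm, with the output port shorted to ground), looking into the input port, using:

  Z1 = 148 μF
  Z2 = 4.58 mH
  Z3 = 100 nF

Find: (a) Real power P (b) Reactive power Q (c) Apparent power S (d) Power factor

Step 1 — Angular frequency: ω = 2π·f = 2π·2060 = 1.294e+04 rad/s.
Step 2 — Component impedances:
  Z1: Z = 1/(jωC) = -j/(ω·C) = 0 - j0.522 Ω
  Z2: Z = jωL = j·1.294e+04·0.00458 = 0 + j59.28 Ω
  Z3: Z = 1/(jωC) = -j/(ω·C) = 0 - j772.6 Ω
Step 3 — With the output port shorted to ground, the output series arm Z2 runs from the junction to ground; the shunt arm Z3 also runs from the junction to ground. They appear in parallel: Z3 || Z2 = 0 + j64.21 Ω.
Step 4 — Series with input arm Z1: Z_in = Z1 + (Z3 || Z2) = 0 + j63.69 Ω = 63.69∠90.0° Ω.
Step 5 — Source phasor: V = 220∠-109.2° V = -72.35 - j207.8 V.
Step 6 — Current: I = V / Z = -3.262 + j1.136 A = 3.454∠160.8° A.
Step 7 — Complex power: S = V·I* = 0 + j760 VA.
Step 8 — Real power: P = Re(S) = 0 W.
Step 9 — Reactive power: Q = Im(S) = 760 VAR.
Step 10 — Apparent power: |S| = 760 VA.
Step 11 — Power factor: PF = P/|S| = 0 (lagging).

(a) P = 0 W  (b) Q = 760 VAR  (c) S = 760 VA  (d) PF = 0 (lagging)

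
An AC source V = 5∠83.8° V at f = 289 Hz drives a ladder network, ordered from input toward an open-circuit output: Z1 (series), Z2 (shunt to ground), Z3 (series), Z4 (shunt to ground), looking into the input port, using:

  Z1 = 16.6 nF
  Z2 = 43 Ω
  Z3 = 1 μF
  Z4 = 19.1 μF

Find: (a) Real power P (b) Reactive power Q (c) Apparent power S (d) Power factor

Step 1 — Angular frequency: ω = 2π·f = 2π·289 = 1816 rad/s.
Step 2 — Component impedances:
  Z1: Z = 1/(jωC) = -j/(ω·C) = 0 - j3.318e+04 Ω
  Z2: Z = R = 43 Ω
  Z3: Z = 1/(jωC) = -j/(ω·C) = 0 - j550.7 Ω
  Z4: Z = 1/(jωC) = -j/(ω·C) = 0 - j28.83 Ω
Step 3 — Ladder network (open output): work backward from the far end, alternating series and parallel combinations. Z_in = 42.76 - j3.318e+04 Ω = 3.318e+04∠-89.9° Ω.
Step 4 — Source phasor: V = 5∠83.8° V = 0.54 + j4.971 V.
Step 5 — Current: I = V / Z = -0.0001498 + j1.647e-05 A = 0.0001507∠173.7° A.
Step 6 — Complex power: S = V·I* = 9.712e-07 - j0.0007535 VA.
Step 7 — Real power: P = Re(S) = 9.712e-07 W.
Step 8 — Reactive power: Q = Im(S) = -0.0007535 VAR.
Step 9 — Apparent power: |S| = 0.0007535 VA.
Step 10 — Power factor: PF = P/|S| = 0.001289 (leading).

(a) P = 9.712e-07 W  (b) Q = -0.0007535 VAR  (c) S = 0.0007535 VA  (d) PF = 0.001289 (leading)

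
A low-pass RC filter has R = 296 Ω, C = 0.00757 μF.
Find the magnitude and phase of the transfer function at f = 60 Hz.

Step 1 — Angular frequency: ω = 2π·60 = 377 rad/s.
Step 2 — Transfer function: H(jω) = 1/(1 + jωRC).
Step 3 — Denominator: 1 + jωRC = 1 + j·377·296·7.57e-09 = 1 + j0.0008447.
Step 4 — H = 1 - j0.0008447.
Step 5 — Magnitude: |H| = 1 (-0.0 dB); phase: φ = -0.0°.

|H| = 1 (-0.0 dB), φ = -0.0°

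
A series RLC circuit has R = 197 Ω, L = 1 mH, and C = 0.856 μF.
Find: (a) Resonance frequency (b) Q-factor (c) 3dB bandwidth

Step 1 — Resonance condition Im(Z)=0 gives ω₀ = 1/√(LC).
Step 2 — ω₀ = 1/√(0.001·8.56e-07) = 3.418e+04 rad/s.
Step 3 — f₀ = ω₀/(2π) = 5440 Hz.
Step 4 — Series Q: Q = ω₀L/R = 3.418e+04·0.001/197 = 0.1735.
Step 5 — 3dB bandwidth: Δω = ω₀/Q = 1.97e+05 rad/s; BW = Δω/(2π) = 3.135e+04 Hz.

(a) f₀ = 5440 Hz  (b) Q = 0.1735  (c) BW = 3.135e+04 Hz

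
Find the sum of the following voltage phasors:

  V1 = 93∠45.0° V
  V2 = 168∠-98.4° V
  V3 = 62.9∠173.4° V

Step 1 — Convert each phasor to rectangular form:
  V1 = 93·(cos(45.0°) + j·sin(45.0°)) = 65.76 + j65.76 V
  V2 = 168·(cos(-98.4°) + j·sin(-98.4°)) = -24.54 - j166.2 V
  V3 = 62.9·(cos(173.4°) + j·sin(173.4°)) = -62.48 + j7.23 V
Step 2 — Sum components: V_total = -21.26 - j93.21 V.
Step 3 — Convert to polar: |V_total| = 95.6 V, ∠V_total = -102.9°.

V_total = 95.6∠-102.9° V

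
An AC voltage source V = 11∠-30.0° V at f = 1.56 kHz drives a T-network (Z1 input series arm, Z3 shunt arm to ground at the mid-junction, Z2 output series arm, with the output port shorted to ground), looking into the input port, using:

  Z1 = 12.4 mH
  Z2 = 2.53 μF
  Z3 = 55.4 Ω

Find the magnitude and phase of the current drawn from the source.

Step 1 — Angular frequency: ω = 2π·f = 2π·1560 = 9802 rad/s.
Step 2 — Component impedances:
  Z1: Z = jωL = j·9802·0.0124 = 0 + j121.5 Ω
  Z2: Z = 1/(jωC) = -j/(ω·C) = 0 - j40.33 Ω
  Z3: Z = R = 55.4 Ω
Step 3 — With the output port shorted to ground, the output series arm Z2 runs from the junction to ground; the shunt arm Z3 also runs from the junction to ground. They appear in parallel: Z3 || Z2 = 19.19 - j26.36 Ω.
Step 4 — Series with input arm Z1: Z_in = Z1 + (Z3 || Z2) = 19.19 + j95.18 Ω = 97.1∠78.6° Ω.
Step 5 — Source phasor: V = 11∠-30.0° V = 9.526 - j5.5 V.
Step 6 — Ohm's law: I = V / Z_total = (9.526 - j5.5) / (19.19 + j95.18) = -0.03614 - j0.1074 A.
Step 7 — Convert to polar: |I| = 0.1133 A, ∠I = -108.6°.

I = 0.1133∠-108.6° A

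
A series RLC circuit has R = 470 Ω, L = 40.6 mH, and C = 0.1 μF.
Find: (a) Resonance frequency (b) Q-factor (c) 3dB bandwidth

Step 1 — Resonance: ω₀ = 1/√(LC) = 1/√(0.0406·1e-07) = 1.569e+04 rad/s.
Step 2 — f₀ = ω₀/(2π) = 2498 Hz.
Step 3 — Series Q: Q = ω₀L/R = 1.569e+04·0.0406/470 = 1.356.
Step 4 — Bandwidth: Δω = ω₀/Q = 1.158e+04 rad/s; BW = Δω/(2π) = 1842 Hz.

(a) f₀ = 2498 Hz  (b) Q = 1.356  (c) BW = 1842 Hz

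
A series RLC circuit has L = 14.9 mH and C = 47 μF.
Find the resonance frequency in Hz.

Step 1 — Resonance condition Im(Z)=0 gives ω₀ = 1/√(LC).
Step 2 — ω₀ = 1/√(0.0149·4.7e-05) = 1195 rad/s.
Step 3 — f₀ = ω₀/(2π) = 190.2 Hz.

f₀ = 190.2 Hz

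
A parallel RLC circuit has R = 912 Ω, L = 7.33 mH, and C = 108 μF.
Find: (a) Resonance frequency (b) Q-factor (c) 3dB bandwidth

Step 1 — Resonance: ω₀ = 1/√(LC) = 1/√(0.00733·0.000108) = 1124 rad/s.
Step 2 — f₀ = ω₀/(2π) = 178.9 Hz.
Step 3 — Parallel Q: Q = R/(ω₀L) = 912/(1124·0.00733) = 110.7.
Step 4 — Bandwidth: Δω = ω₀/Q = 10.15 rad/s; BW = Δω/(2π) = 1.616 Hz.

(a) f₀ = 178.9 Hz  (b) Q = 110.7  (c) BW = 1.616 Hz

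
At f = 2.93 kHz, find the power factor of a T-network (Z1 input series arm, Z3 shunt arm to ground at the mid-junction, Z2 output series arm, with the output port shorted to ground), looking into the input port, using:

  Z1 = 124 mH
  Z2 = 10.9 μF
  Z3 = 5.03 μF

Step 1 — Angular frequency: ω = 2π·f = 2π·2930 = 1.841e+04 rad/s.
Step 2 — Component impedances:
  Z1: Z = jωL = j·1.841e+04·0.124 = 0 + j2283 Ω
  Z2: Z = 1/(jωC) = -j/(ω·C) = 0 - j4.983 Ω
  Z3: Z = 1/(jωC) = -j/(ω·C) = 0 - j10.8 Ω
Step 3 — With the output port shorted to ground, the output series arm Z2 runs from the junction to ground; the shunt arm Z3 also runs from the junction to ground. They appear in parallel: Z3 || Z2 = 0 - j3.41 Ω.
Step 4 — Series with input arm Z1: Z_in = Z1 + (Z3 || Z2) = 0 + j2279 Ω = 2279∠90.0° Ω.
Step 5 — Power factor: PF = cos(φ) = Re(Z)/|Z| = 0/2279 = 0.
Step 6 — Type: Im(Z) = 2279 ⇒ lagging (phase φ = 90.0°).

PF = 0 (lagging, φ = 90.0°)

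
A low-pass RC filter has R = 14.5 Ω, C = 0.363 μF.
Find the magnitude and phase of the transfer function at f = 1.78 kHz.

Step 1 — Angular frequency: ω = 2π·1780 = 1.118e+04 rad/s.
Step 2 — Transfer function: H(jω) = 1/(1 + jωRC).
Step 3 — Denominator: 1 + jωRC = 1 + j·1.118e+04·14.5·3.63e-07 = 1 + j0.05887.
Step 4 — H = 0.9965 - j0.05866.
Step 5 — Magnitude: |H| = 0.9983 (-0.0 dB); phase: φ = -3.4°.

|H| = 0.9983 (-0.0 dB), φ = -3.4°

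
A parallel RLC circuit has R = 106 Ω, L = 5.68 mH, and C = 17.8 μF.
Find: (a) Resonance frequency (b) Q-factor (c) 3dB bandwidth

Step 1 — Resonance: ω₀ = 1/√(LC) = 1/√(0.00568·1.78e-05) = 3145 rad/s.
Step 2 — f₀ = ω₀/(2π) = 500.5 Hz.
Step 3 — Parallel Q: Q = R/(ω₀L) = 106/(3145·0.00568) = 5.934.
Step 4 — Bandwidth: Δω = ω₀/Q = 530 rad/s; BW = Δω/(2π) = 84.35 Hz.

(a) f₀ = 500.5 Hz  (b) Q = 5.934  (c) BW = 84.35 Hz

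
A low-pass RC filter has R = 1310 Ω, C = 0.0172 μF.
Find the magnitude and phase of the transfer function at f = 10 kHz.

Step 1 — Angular frequency: ω = 2π·1e+04 = 6.283e+04 rad/s.
Step 2 — Transfer function: H(jω) = 1/(1 + jωRC).
Step 3 — Denominator: 1 + jωRC = 1 + j·6.283e+04·1310·1.72e-08 = 1 + j1.416.
Step 4 — H = 0.3329 - j0.4712.
Step 5 — Magnitude: |H| = 0.5769 (-4.8 dB); phase: φ = -54.8°.

|H| = 0.5769 (-4.8 dB), φ = -54.8°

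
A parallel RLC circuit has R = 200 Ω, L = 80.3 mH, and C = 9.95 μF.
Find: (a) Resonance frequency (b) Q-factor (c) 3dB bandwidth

Step 1 — Resonance: ω₀ = 1/√(LC) = 1/√(0.0803·9.95e-06) = 1119 rad/s.
Step 2 — f₀ = ω₀/(2π) = 178.1 Hz.
Step 3 — Parallel Q: Q = R/(ω₀L) = 200/(1119·0.0803) = 2.226.
Step 4 — Bandwidth: Δω = ω₀/Q = 502.5 rad/s; BW = Δω/(2π) = 79.98 Hz.

(a) f₀ = 178.1 Hz  (b) Q = 2.226  (c) BW = 79.98 Hz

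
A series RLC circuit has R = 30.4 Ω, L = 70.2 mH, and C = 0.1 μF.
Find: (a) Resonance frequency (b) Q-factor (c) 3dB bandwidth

Step 1 — Resonance: ω₀ = 1/√(LC) = 1/√(0.0702·1e-07) = 1.194e+04 rad/s.
Step 2 — f₀ = ω₀/(2π) = 1900 Hz.
Step 3 — Series Q: Q = ω₀L/R = 1.194e+04·0.0702/30.4 = 27.56.
Step 4 — Bandwidth: Δω = ω₀/Q = 433 rad/s; BW = Δω/(2π) = 68.92 Hz.

(a) f₀ = 1900 Hz  (b) Q = 27.56  (c) BW = 68.92 Hz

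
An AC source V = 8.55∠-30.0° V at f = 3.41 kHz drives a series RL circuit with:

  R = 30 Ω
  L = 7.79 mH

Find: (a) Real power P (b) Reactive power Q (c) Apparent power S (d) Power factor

Step 1 — Angular frequency: ω = 2π·f = 2π·3410 = 2.143e+04 rad/s.
Step 2 — Component impedances:
  R: Z = R = 30 Ω
  L: Z = jωL = j·2.143e+04·0.00779 = 0 + j166.9 Ω
Step 3 — Series combination: Z_total = R + L = 30 + j166.9 Ω = 169.6∠79.8° Ω.
Step 4 — Source phasor: V = 8.55∠-30.0° V = 7.405 - j4.275 V.
Step 5 — Current: I = V / Z = -0.01709 - j0.04743 A = 0.05042∠-109.8° A.
Step 6 — Complex power: S = V·I* = 0.07626 + j0.4243 VA.
Step 7 — Real power: P = Re(S) = 0.07626 W.
Step 8 — Reactive power: Q = Im(S) = 0.4243 VAR.
Step 9 — Apparent power: |S| = 0.4311 VA.
Step 10 — Power factor: PF = P/|S| = 0.1769 (lagging).

(a) P = 0.07626 W  (b) Q = 0.4243 VAR  (c) S = 0.4311 VA  (d) PF = 0.1769 (lagging)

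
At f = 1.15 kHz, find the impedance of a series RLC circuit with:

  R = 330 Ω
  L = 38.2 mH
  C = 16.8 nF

Step 1 — Angular frequency: ω = 2π·f = 2π·1150 = 7226 rad/s.
Step 2 — Component impedances:
  R: Z = R = 330 Ω
  L: Z = jωL = j·7226·0.0382 = 0 + j276 Ω
  C: Z = 1/(jωC) = -j/(ω·C) = 0 - j8238 Ω
Step 3 — Series combination: Z_total = R + L + C = 330 - j7962 Ω = 7969∠-87.6° Ω.

Z = 330 - j7962 Ω = 7969∠-87.6° Ω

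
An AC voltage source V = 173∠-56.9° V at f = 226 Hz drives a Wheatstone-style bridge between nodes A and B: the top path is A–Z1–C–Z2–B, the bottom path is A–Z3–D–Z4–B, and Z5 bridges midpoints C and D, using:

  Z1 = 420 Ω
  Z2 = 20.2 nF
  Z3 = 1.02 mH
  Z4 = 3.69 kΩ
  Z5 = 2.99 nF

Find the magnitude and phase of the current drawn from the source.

Step 1 — Angular frequency: ω = 2π·f = 2π·226 = 1420 rad/s.
Step 2 — Component impedances:
  Z1: Z = R = 420 Ω
  Z2: Z = 1/(jωC) = -j/(ω·C) = 0 - j3.486e+04 Ω
  Z3: Z = jωL = j·1420·0.00102 = 0 + j1.448 Ω
  Z4: Z = R = 3690 Ω
  Z5: Z = 1/(jωC) = -j/(ω·C) = 0 - j2.355e+05 Ω
Step 3 — Bridge requires nodal analysis (the Z5 bridge couples midpoints C and D, so the two paths cannot be reduced to a simple series/parallel combination). Setting node B to ground and injecting 1 A at node A, the 3-node admittance system at A, C, D solves to V_A = Z_AB = 3645 - j383.8 Ω = 3665∠-6.0° Ω.
Step 4 — Source phasor: V = 173∠-56.9° V = 94.48 - j144.9 V.
Step 5 — Ohm's law: I = V / Z_total = (94.48 - j144.9) / (3645 - j383.8) = 0.02978 - j0.03663 A.
Step 6 — Convert to polar: |I| = 0.0472 A, ∠I = -50.9°.

I = 0.0472∠-50.9° A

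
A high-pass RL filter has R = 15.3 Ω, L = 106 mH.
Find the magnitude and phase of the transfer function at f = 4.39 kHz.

Step 1 — Angular frequency: ω = 2π·4390 = 2.758e+04 rad/s.
Step 2 — Transfer function: H(jω) = jωL/(R + jωL).
Step 3 — Numerator jωL = j·2924; denominator R + jωL = 15.3 + j2924.
Step 4 — H = 1 + j0.005233.
Step 5 — Magnitude: |H| = 1 (-0.0 dB); phase: φ = 0.3°.

|H| = 1 (-0.0 dB), φ = 0.3°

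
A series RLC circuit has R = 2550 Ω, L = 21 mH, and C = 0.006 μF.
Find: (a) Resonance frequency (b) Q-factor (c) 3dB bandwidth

Step 1 — Resonance condition Im(Z)=0 gives ω₀ = 1/√(LC).
Step 2 — ω₀ = 1/√(0.021·6e-09) = 8.909e+04 rad/s.
Step 3 — f₀ = ω₀/(2π) = 1.418e+04 Hz.
Step 4 — Series Q: Q = ω₀L/R = 8.909e+04·0.021/2550 = 0.7337.
Step 5 — 3dB bandwidth: Δω = ω₀/Q = 1.214e+05 rad/s; BW = Δω/(2π) = 1.933e+04 Hz.

(a) f₀ = 1.418e+04 Hz  (b) Q = 0.7337  (c) BW = 1.933e+04 Hz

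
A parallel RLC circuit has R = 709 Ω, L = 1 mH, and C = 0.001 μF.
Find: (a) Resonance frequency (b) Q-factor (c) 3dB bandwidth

Step 1 — Resonance: ω₀ = 1/√(LC) = 1/√(0.001·1e-09) = 1e+06 rad/s.
Step 2 — f₀ = ω₀/(2π) = 1.592e+05 Hz.
Step 3 — Parallel Q: Q = R/(ω₀L) = 709/(1e+06·0.001) = 0.709.
Step 4 — Bandwidth: Δω = ω₀/Q = 1.41e+06 rad/s; BW = Δω/(2π) = 2.245e+05 Hz.

(a) f₀ = 1.592e+05 Hz  (b) Q = 0.709  (c) BW = 2.245e+05 Hz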